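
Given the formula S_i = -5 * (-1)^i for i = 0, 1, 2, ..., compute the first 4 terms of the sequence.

This is a geometric sequence.
i=0: S_0 = -5 * (-1)^0 = -5
i=1: S_1 = -5 * (-1)^1 = 5
i=2: S_2 = -5 * (-1)^2 = -5
i=3: S_3 = -5 * (-1)^3 = 5
The first 4 terms are: [-5, 5, -5, 5]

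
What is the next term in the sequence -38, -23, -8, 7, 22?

Differences: -23 - -38 = 15
This is an arithmetic sequence with common difference d = 15.
Next term = 22 + 15 = 37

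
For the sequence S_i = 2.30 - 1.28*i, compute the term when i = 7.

S_7 = 2.3 + -1.28*7 = 2.3 + -8.96 = -6.66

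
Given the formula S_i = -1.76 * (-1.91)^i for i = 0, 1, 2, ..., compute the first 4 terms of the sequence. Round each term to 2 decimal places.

This is a geometric sequence.
i=0: S_0 = -1.76 * (-1.91)^0 = -1.76
i=1: S_1 = -1.76 * (-1.91)^1 ≈ 3.36
i=2: S_2 = -1.76 * (-1.91)^2 ≈ -6.42
i=3: S_3 = -1.76 * (-1.91)^3 ≈ 12.26
The first 4 terms are: [-1.76, 3.36, -6.42, 12.26]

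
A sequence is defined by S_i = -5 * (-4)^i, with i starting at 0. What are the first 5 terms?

This is a geometric sequence.
i=0: S_0 = -5 * (-4)^0 = -5
i=1: S_1 = -5 * (-4)^1 = 20
i=2: S_2 = -5 * (-4)^2 = -80
i=3: S_3 = -5 * (-4)^3 = 320
i=4: S_4 = -5 * (-4)^4 = -1280
The first 5 terms are: [-5, 20, -80, 320, -1280]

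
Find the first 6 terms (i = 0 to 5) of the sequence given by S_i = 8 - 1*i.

This is an arithmetic sequence.
i=0: S_0 = 8 + -1*0 = 8
i=1: S_1 = 8 + -1*1 = 7
i=2: S_2 = 8 + -1*2 = 6
i=3: S_3 = 8 + -1*3 = 5
i=4: S_4 = 8 + -1*4 = 4
i=5: S_5 = 8 + -1*5 = 3
The first 6 terms are: [8, 7, 6, 5, 4, 3]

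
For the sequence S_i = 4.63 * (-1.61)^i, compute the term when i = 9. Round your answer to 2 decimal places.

S_9 = 4.63 * (-1.61)^9 ≈ 4.63 * -72.683 ≈ -336.52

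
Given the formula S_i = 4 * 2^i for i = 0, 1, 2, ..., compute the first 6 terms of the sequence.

This is a geometric sequence.
i=0: S_0 = 4 * 2^0 = 4
i=1: S_1 = 4 * 2^1 = 8
i=2: S_2 = 4 * 2^2 = 16
i=3: S_3 = 4 * 2^3 = 32
i=4: S_4 = 4 * 2^4 = 64
i=5: S_5 = 4 * 2^5 = 128
The first 6 terms are: [4, 8, 16, 32, 64, 128]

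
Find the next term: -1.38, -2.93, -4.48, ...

Differences: -2.93 - -1.38 = -1.55
This is an arithmetic sequence with common difference d = -1.55.
Next term = -4.48 + -1.55 = -6.03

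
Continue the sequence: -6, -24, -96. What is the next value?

Ratios: -24 / -6 = 4.0
This is a geometric sequence with common ratio r = 4.
Next term = -96 * 4 = -384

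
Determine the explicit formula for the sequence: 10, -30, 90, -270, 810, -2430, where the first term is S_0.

Check ratios: -30 / 10 = -3.0
Common ratio r = -3.
First term a = 10.
Formula: S_i = 10 * (-3)^i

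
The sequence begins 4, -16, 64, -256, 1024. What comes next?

Ratios: -16 / 4 = -4.0
This is a geometric sequence with common ratio r = -4.
Next term = 1024 * -4 = -4096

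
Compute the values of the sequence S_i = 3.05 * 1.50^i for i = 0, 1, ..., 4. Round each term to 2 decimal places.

This is a geometric sequence.
i=0: S_0 = 3.05 * 1.5^0 = 3.05
i=1: S_1 = 3.05 * 1.5^1 ≈ 4.58
i=2: S_2 = 3.05 * 1.5^2 ≈ 6.86
i=3: S_3 = 3.05 * 1.5^3 ≈ 10.29
i=4: S_4 = 3.05 * 1.5^4 ≈ 15.44
The first 5 terms are: [3.05, 4.58, 6.86, 10.29, 15.44]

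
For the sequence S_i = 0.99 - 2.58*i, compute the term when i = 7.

S_7 = 0.99 + -2.58*7 = 0.99 + -18.06 = -17.07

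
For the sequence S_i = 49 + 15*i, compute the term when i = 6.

S_6 = 49 + 15*6 = 49 + 90 = 139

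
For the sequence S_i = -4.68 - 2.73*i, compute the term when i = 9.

S_9 = -4.68 + -2.73*9 = -4.68 + -24.57 = -29.25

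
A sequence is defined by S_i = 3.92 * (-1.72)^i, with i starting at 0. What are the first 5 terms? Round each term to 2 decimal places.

This is a geometric sequence.
i=0: S_0 = 3.92 * (-1.72)^0 = 3.92
i=1: S_1 = 3.92 * (-1.72)^1 ≈ -6.74
i=2: S_2 = 3.92 * (-1.72)^2 ≈ 11.6
i=3: S_3 = 3.92 * (-1.72)^3 ≈ -19.95
i=4: S_4 = 3.92 * (-1.72)^4 ≈ 34.31
The first 5 terms are: [3.92, -6.74, 11.6, -19.95, 34.31]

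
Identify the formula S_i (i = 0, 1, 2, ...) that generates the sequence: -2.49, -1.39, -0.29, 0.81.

Check differences: -1.39 - -2.49 = 1.1
-0.29 - -1.39 = 1.1
Common difference d = 1.1.
First term a = -2.49.
Formula: S_i = -2.49 + 1.10*i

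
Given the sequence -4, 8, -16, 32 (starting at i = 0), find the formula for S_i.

Check ratios: 8 / -4 = -2.0
Common ratio r = -2.
First term a = -4.
Formula: S_i = -4 * (-2)^i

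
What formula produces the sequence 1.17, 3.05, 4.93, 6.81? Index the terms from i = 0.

Check differences: 3.05 - 1.17 = 1.88
4.93 - 3.05 = 1.88
Common difference d = 1.88.
First term a = 1.17.
Formula: S_i = 1.17 + 1.88*i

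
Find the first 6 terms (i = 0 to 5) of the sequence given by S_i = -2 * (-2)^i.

This is a geometric sequence.
i=0: S_0 = -2 * (-2)^0 = -2
i=1: S_1 = -2 * (-2)^1 = 4
i=2: S_2 = -2 * (-2)^2 = -8
i=3: S_3 = -2 * (-2)^3 = 16
i=4: S_4 = -2 * (-2)^4 = -32
i=5: S_5 = -2 * (-2)^5 = 64
The first 6 terms are: [-2, 4, -8, 16, -32, 64]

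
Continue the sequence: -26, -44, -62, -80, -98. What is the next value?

Differences: -44 - -26 = -18
This is an arithmetic sequence with common difference d = -18.
Next term = -98 + -18 = -116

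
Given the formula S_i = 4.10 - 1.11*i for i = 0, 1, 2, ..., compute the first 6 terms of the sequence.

This is an arithmetic sequence.
i=0: S_0 = 4.1 + -1.11*0 = 4.1
i=1: S_1 = 4.1 + -1.11*1 = 2.99
i=2: S_2 = 4.1 + -1.11*2 = 1.88
i=3: S_3 = 4.1 + -1.11*3 = 0.77
i=4: S_4 = 4.1 + -1.11*4 = -0.34
i=5: S_5 = 4.1 + -1.11*5 = -1.45
The first 6 terms are: [4.1, 2.99, 1.88, 0.77, -0.34, -1.45]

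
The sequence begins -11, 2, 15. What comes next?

Differences: 2 - -11 = 13
This is an arithmetic sequence with common difference d = 13.
Next term = 15 + 13 = 28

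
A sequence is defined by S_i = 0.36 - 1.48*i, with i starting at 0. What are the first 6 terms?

This is an arithmetic sequence.
i=0: S_0 = 0.36 + -1.48*0 = 0.36
i=1: S_1 = 0.36 + -1.48*1 = -1.12
i=2: S_2 = 0.36 + -1.48*2 = -2.6
i=3: S_3 = 0.36 + -1.48*3 = -4.08
i=4: S_4 = 0.36 + -1.48*4 = -5.56
i=5: S_5 = 0.36 + -1.48*5 = -7.04
The first 6 terms are: [0.36, -1.12, -2.6, -4.08, -5.56, -7.04]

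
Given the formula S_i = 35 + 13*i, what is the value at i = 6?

S_6 = 35 + 13*6 = 35 + 78 = 113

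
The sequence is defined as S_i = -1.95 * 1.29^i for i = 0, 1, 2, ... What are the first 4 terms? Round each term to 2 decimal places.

This is a geometric sequence.
i=0: S_0 = -1.95 * 1.29^0 = -1.95
i=1: S_1 = -1.95 * 1.29^1 ≈ -2.52
i=2: S_2 = -1.95 * 1.29^2 ≈ -3.24
i=3: S_3 = -1.95 * 1.29^3 ≈ -4.19
The first 4 terms are: [-1.95, -2.52, -3.24, -4.19]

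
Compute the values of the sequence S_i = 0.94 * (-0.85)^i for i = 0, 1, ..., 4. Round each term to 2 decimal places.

This is a geometric sequence.
i=0: S_0 = 0.94 * (-0.85)^0 = 0.94
i=1: S_1 = 0.94 * (-0.85)^1 ≈ -0.8
i=2: S_2 = 0.94 * (-0.85)^2 ≈ 0.68
i=3: S_3 = 0.94 * (-0.85)^3 ≈ -0.58
i=4: S_4 = 0.94 * (-0.85)^4 ≈ 0.49
The first 5 terms are: [0.94, -0.8, 0.68, -0.58, 0.49]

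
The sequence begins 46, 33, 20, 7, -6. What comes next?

Differences: 33 - 46 = -13
This is an arithmetic sequence with common difference d = -13.
Next term = -6 + -13 = -19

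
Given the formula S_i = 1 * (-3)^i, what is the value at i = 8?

S_8 = 1 * (-3)^8 = 1 * 6561 = 6561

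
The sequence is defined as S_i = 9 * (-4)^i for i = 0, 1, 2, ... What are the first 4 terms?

This is a geometric sequence.
i=0: S_0 = 9 * (-4)^0 = 9
i=1: S_1 = 9 * (-4)^1 = -36
i=2: S_2 = 9 * (-4)^2 = 144
i=3: S_3 = 9 * (-4)^3 = -576
The first 4 terms are: [9, -36, 144, -576]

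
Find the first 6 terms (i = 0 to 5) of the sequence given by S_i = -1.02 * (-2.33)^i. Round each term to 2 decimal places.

This is a geometric sequence.
i=0: S_0 = -1.02 * (-2.33)^0 = -1.02
i=1: S_1 = -1.02 * (-2.33)^1 ≈ 2.38
i=2: S_2 = -1.02 * (-2.33)^2 ≈ -5.54
i=3: S_3 = -1.02 * (-2.33)^3 ≈ 12.9
i=4: S_4 = -1.02 * (-2.33)^4 ≈ -30.06
i=5: S_5 = -1.02 * (-2.33)^5 ≈ 70.05
The first 6 terms are: [-1.02, 2.38, -5.54, 12.9, -30.06, 70.05]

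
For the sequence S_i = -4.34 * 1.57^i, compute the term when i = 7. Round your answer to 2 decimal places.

S_7 = -4.34 * 1.57^7 ≈ -4.34 * 23.5124 ≈ -102.04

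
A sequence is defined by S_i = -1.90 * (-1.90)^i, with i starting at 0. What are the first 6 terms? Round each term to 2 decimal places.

This is a geometric sequence.
i=0: S_0 = -1.9 * (-1.9)^0 = -1.9
i=1: S_1 = -1.9 * (-1.9)^1 = 3.61
i=2: S_2 = -1.9 * (-1.9)^2 ≈ -6.86
i=3: S_3 = -1.9 * (-1.9)^3 ≈ 13.03
i=4: S_4 = -1.9 * (-1.9)^4 ≈ -24.76
i=5: S_5 = -1.9 * (-1.9)^5 ≈ 47.05
The first 6 terms are: [-1.9, 3.61, -6.86, 13.03, -24.76, 47.05]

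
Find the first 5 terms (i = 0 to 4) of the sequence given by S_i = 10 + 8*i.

This is an arithmetic sequence.
i=0: S_0 = 10 + 8*0 = 10
i=1: S_1 = 10 + 8*1 = 18
i=2: S_2 = 10 + 8*2 = 26
i=3: S_3 = 10 + 8*3 = 34
i=4: S_4 = 10 + 8*4 = 42
The first 5 terms are: [10, 18, 26, 34, 42]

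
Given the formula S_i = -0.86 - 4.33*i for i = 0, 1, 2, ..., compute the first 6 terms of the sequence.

This is an arithmetic sequence.
i=0: S_0 = -0.86 + -4.33*0 = -0.86
i=1: S_1 = -0.86 + -4.33*1 = -5.19
i=2: S_2 = -0.86 + -4.33*2 = -9.52
i=3: S_3 = -0.86 + -4.33*3 = -13.85
i=4: S_4 = -0.86 + -4.33*4 = -18.18
i=5: S_5 = -0.86 + -4.33*5 = -22.51
The first 6 terms are: [-0.86, -5.19, -9.52, -13.85, -18.18, -22.51]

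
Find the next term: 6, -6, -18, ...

Differences: -6 - 6 = -12
This is an arithmetic sequence with common difference d = -12.
Next term = -18 + -12 = -30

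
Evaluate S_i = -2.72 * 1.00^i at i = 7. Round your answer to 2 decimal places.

S_7 = -2.72 * 1.0^7 = -2.72 * 1 = -2.72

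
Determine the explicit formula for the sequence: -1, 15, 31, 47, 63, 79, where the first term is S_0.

Check differences: 15 - -1 = 16
31 - 15 = 16
Common difference d = 16.
First term a = -1.
Formula: S_i = -1 + 16*i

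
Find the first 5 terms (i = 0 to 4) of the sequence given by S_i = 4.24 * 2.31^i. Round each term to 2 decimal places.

This is a geometric sequence.
i=0: S_0 = 4.24 * 2.31^0 = 4.24
i=1: S_1 = 4.24 * 2.31^1 ≈ 9.79
i=2: S_2 = 4.24 * 2.31^2 ≈ 22.63
i=3: S_3 = 4.24 * 2.31^3 ≈ 52.26
i=4: S_4 = 4.24 * 2.31^4 ≈ 120.73
The first 5 terms are: [4.24, 9.79, 22.63, 52.26, 120.73]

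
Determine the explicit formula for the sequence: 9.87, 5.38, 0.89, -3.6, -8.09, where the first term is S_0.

Check differences: 5.38 - 9.87 = -4.49
0.89 - 5.38 = -4.49
Common difference d = -4.49.
First term a = 9.87.
Formula: S_i = 9.87 - 4.49*i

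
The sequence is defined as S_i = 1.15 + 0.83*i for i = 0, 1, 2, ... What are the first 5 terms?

This is an arithmetic sequence.
i=0: S_0 = 1.15 + 0.83*0 = 1.15
i=1: S_1 = 1.15 + 0.83*1 = 1.98
i=2: S_2 = 1.15 + 0.83*2 = 2.81
i=3: S_3 = 1.15 + 0.83*3 = 3.64
i=4: S_4 = 1.15 + 0.83*4 = 4.47
The first 5 terms are: [1.15, 1.98, 2.81, 3.64, 4.47]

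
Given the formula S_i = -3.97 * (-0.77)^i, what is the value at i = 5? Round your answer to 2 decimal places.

S_5 = -3.97 * (-0.77)^5 ≈ -3.97 * -0.2707 ≈ 1.07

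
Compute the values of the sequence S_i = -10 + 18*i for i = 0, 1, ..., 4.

This is an arithmetic sequence.
i=0: S_0 = -10 + 18*0 = -10
i=1: S_1 = -10 + 18*1 = 8
i=2: S_2 = -10 + 18*2 = 26
i=3: S_3 = -10 + 18*3 = 44
i=4: S_4 = -10 + 18*4 = 62
The first 5 terms are: [-10, 8, 26, 44, 62]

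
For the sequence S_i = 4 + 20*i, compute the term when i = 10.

S_10 = 4 + 20*10 = 4 + 200 = 204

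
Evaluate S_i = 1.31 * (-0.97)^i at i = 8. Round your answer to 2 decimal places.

S_8 = 1.31 * (-0.97)^8 ≈ 1.31 * 0.7837 ≈ 1.03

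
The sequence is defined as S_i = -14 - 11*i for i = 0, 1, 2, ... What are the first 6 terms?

This is an arithmetic sequence.
i=0: S_0 = -14 + -11*0 = -14
i=1: S_1 = -14 + -11*1 = -25
i=2: S_2 = -14 + -11*2 = -36
i=3: S_3 = -14 + -11*3 = -47
i=4: S_4 = -14 + -11*4 = -58
i=5: S_5 = -14 + -11*5 = -69
The first 6 terms are: [-14, -25, -36, -47, -58, -69]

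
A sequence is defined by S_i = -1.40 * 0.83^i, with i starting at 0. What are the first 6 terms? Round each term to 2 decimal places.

This is a geometric sequence.
i=0: S_0 = -1.4 * 0.83^0 = -1.4
i=1: S_1 = -1.4 * 0.83^1 ≈ -1.16
i=2: S_2 = -1.4 * 0.83^2 ≈ -0.96
i=3: S_3 = -1.4 * 0.83^3 ≈ -0.8
i=4: S_4 = -1.4 * 0.83^4 ≈ -0.66
i=5: S_5 = -1.4 * 0.83^5 ≈ -0.55
The first 6 terms are: [-1.4, -1.16, -0.96, -0.8, -0.66, -0.55]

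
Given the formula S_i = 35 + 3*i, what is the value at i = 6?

S_6 = 35 + 3*6 = 35 + 18 = 53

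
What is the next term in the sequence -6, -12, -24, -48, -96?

Ratios: -12 / -6 = 2.0
This is a geometric sequence with common ratio r = 2.
Next term = -96 * 2 = -192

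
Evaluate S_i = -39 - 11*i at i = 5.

S_5 = -39 + -11*5 = -39 + -55 = -94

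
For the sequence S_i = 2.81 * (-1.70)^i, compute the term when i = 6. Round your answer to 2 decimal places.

S_6 = 2.81 * (-1.7)^6 ≈ 2.81 * 24.1376 ≈ 67.83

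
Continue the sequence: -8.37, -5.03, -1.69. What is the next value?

Differences: -5.03 - -8.37 = 3.34
This is an arithmetic sequence with common difference d = 3.34.
Next term = -1.69 + 3.34 = 1.65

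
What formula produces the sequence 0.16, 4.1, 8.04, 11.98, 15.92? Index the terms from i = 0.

Check differences: 4.1 - 0.16 = 3.94
8.04 - 4.1 = 3.94
Common difference d = 3.94.
First term a = 0.16.
Formula: S_i = 0.16 + 3.94*i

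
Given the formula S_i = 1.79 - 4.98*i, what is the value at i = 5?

S_5 = 1.79 + -4.98*5 = 1.79 + -24.9 = -23.11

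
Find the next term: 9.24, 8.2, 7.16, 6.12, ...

Differences: 8.2 - 9.24 = -1.04
This is an arithmetic sequence with common difference d = -1.04.
Next term = 6.12 + -1.04 = 5.08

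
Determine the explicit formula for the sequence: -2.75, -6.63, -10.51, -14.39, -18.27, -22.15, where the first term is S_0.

Check differences: -6.63 - -2.75 = -3.88
-10.51 - -6.63 = -3.88
Common difference d = -3.88.
First term a = -2.75.
Formula: S_i = -2.75 - 3.88*i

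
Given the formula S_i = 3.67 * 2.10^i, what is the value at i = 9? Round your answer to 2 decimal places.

S_9 = 3.67 * 2.1^9 ≈ 3.67 * 794.28 ≈ 2915.01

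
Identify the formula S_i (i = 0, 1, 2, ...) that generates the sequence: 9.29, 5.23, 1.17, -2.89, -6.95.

Check differences: 5.23 - 9.29 = -4.06
1.17 - 5.23 = -4.06
Common difference d = -4.06.
First term a = 9.29.
Formula: S_i = 9.29 - 4.06*i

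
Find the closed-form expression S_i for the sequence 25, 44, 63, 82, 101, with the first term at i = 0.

Check differences: 44 - 25 = 19
63 - 44 = 19
Common difference d = 19.
First term a = 25.
Formula: S_i = 25 + 19*i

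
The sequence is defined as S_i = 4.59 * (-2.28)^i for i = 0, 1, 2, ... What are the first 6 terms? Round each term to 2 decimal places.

This is a geometric sequence.
i=0: S_0 = 4.59 * (-2.28)^0 = 4.59
i=1: S_1 = 4.59 * (-2.28)^1 ≈ -10.47
i=2: S_2 = 4.59 * (-2.28)^2 ≈ 23.86
i=3: S_3 = 4.59 * (-2.28)^3 ≈ -54.4
i=4: S_4 = 4.59 * (-2.28)^4 ≈ 124.04
i=5: S_5 = 4.59 * (-2.28)^5 ≈ -282.8
The first 6 terms are: [4.59, -10.47, 23.86, -54.4, 124.04, -282.8]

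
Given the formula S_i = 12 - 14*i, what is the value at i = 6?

S_6 = 12 + -14*6 = 12 + -84 = -72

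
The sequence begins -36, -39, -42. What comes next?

Differences: -39 - -36 = -3
This is an arithmetic sequence with common difference d = -3.
Next term = -42 + -3 = -45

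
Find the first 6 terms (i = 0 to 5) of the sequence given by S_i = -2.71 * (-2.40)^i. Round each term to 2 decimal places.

This is a geometric sequence.
i=0: S_0 = -2.71 * (-2.4)^0 = -2.71
i=1: S_1 = -2.71 * (-2.4)^1 ≈ 6.5
i=2: S_2 = -2.71 * (-2.4)^2 ≈ -15.61
i=3: S_3 = -2.71 * (-2.4)^3 ≈ 37.46
i=4: S_4 = -2.71 * (-2.4)^4 ≈ -89.91
i=5: S_5 = -2.71 * (-2.4)^5 ≈ 215.79
The first 6 terms are: [-2.71, 6.5, -15.61, 37.46, -89.91, 215.79]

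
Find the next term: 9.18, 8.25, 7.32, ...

Differences: 8.25 - 9.18 = -0.93
This is an arithmetic sequence with common difference d = -0.93.
Next term = 7.32 + -0.93 = 6.39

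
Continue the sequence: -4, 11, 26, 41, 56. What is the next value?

Differences: 11 - -4 = 15
This is an arithmetic sequence with common difference d = 15.
Next term = 56 + 15 = 71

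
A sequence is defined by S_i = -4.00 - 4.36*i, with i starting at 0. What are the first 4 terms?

This is an arithmetic sequence.
i=0: S_0 = -4.0 + -4.36*0 = -4.0
i=1: S_1 = -4.0 + -4.36*1 = -8.36
i=2: S_2 = -4.0 + -4.36*2 = -12.72
i=3: S_3 = -4.0 + -4.36*3 = -17.08
The first 4 terms are: [-4.0, -8.36, -12.72, -17.08]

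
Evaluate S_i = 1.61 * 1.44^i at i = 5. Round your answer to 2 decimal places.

S_5 = 1.61 * 1.44^5 ≈ 1.61 * 6.1917 ≈ 9.97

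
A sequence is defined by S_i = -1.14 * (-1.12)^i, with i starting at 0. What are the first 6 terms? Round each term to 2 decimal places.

This is a geometric sequence.
i=0: S_0 = -1.14 * (-1.12)^0 = -1.14
i=1: S_1 = -1.14 * (-1.12)^1 ≈ 1.28
i=2: S_2 = -1.14 * (-1.12)^2 ≈ -1.43
i=3: S_3 = -1.14 * (-1.12)^3 ≈ 1.6
i=4: S_4 = -1.14 * (-1.12)^4 ≈ -1.79
i=5: S_5 = -1.14 * (-1.12)^5 ≈ 2.01
The first 6 terms are: [-1.14, 1.28, -1.43, 1.6, -1.79, 2.01]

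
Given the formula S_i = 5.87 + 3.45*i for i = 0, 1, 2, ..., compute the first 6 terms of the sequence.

This is an arithmetic sequence.
i=0: S_0 = 5.87 + 3.45*0 = 5.87
i=1: S_1 = 5.87 + 3.45*1 = 9.32
i=2: S_2 = 5.87 + 3.45*2 = 12.77
i=3: S_3 = 5.87 + 3.45*3 = 16.22
i=4: S_4 = 5.87 + 3.45*4 = 19.67
i=5: S_5 = 5.87 + 3.45*5 = 23.12
The first 6 terms are: [5.87, 9.32, 12.77, 16.22, 19.67, 23.12]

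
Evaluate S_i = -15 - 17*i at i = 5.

S_5 = -15 + -17*5 = -15 + -85 = -100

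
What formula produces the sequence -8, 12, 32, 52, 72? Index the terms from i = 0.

Check differences: 12 - -8 = 20
32 - 12 = 20
Common difference d = 20.
First term a = -8.
Formula: S_i = -8 + 20*i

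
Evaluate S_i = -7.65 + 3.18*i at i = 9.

S_9 = -7.65 + 3.18*9 = -7.65 + 28.62 = 20.97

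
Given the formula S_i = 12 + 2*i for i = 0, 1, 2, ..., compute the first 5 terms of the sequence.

This is an arithmetic sequence.
i=0: S_0 = 12 + 2*0 = 12
i=1: S_1 = 12 + 2*1 = 14
i=2: S_2 = 12 + 2*2 = 16
i=3: S_3 = 12 + 2*3 = 18
i=4: S_4 = 12 + 2*4 = 20
The first 5 terms are: [12, 14, 16, 18, 20]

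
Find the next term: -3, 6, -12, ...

Ratios: 6 / -3 = -2.0
This is a geometric sequence with common ratio r = -2.
Next term = -12 * -2 = 24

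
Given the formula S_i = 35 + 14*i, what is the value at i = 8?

S_8 = 35 + 14*8 = 35 + 112 = 147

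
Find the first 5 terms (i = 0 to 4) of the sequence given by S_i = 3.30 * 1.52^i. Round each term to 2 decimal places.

This is a geometric sequence.
i=0: S_0 = 3.3 * 1.52^0 = 3.3
i=1: S_1 = 3.3 * 1.52^1 ≈ 5.02
i=2: S_2 = 3.3 * 1.52^2 ≈ 7.62
i=3: S_3 = 3.3 * 1.52^3 ≈ 11.59
i=4: S_4 = 3.3 * 1.52^4 ≈ 17.62
The first 5 terms are: [3.3, 5.02, 7.62, 11.59, 17.62]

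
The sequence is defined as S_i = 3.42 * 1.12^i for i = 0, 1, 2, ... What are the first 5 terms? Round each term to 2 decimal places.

This is a geometric sequence.
i=0: S_0 = 3.42 * 1.12^0 = 3.42
i=1: S_1 = 3.42 * 1.12^1 ≈ 3.83
i=2: S_2 = 3.42 * 1.12^2 ≈ 4.29
i=3: S_3 = 3.42 * 1.12^3 ≈ 4.8
i=4: S_4 = 3.42 * 1.12^4 ≈ 5.38
The first 5 terms are: [3.42, 3.83, 4.29, 4.8, 5.38]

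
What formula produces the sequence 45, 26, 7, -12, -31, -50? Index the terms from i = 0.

Check differences: 26 - 45 = -19
7 - 26 = -19
Common difference d = -19.
First term a = 45.
Formula: S_i = 45 - 19*i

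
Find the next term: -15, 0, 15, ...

Differences: 0 - -15 = 15
This is an arithmetic sequence with common difference d = 15.
Next term = 15 + 15 = 30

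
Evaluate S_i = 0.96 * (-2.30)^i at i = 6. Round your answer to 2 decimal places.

S_6 = 0.96 * (-2.3)^6 ≈ 0.96 * 148.0359 ≈ 142.11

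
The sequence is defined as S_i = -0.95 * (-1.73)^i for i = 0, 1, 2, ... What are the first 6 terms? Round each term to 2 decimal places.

This is a geometric sequence.
i=0: S_0 = -0.95 * (-1.73)^0 = -0.95
i=1: S_1 = -0.95 * (-1.73)^1 ≈ 1.64
i=2: S_2 = -0.95 * (-1.73)^2 ≈ -2.84
i=3: S_3 = -0.95 * (-1.73)^3 ≈ 4.92
i=4: S_4 = -0.95 * (-1.73)^4 ≈ -8.51
i=5: S_5 = -0.95 * (-1.73)^5 ≈ 14.72
The first 6 terms are: [-0.95, 1.64, -2.84, 4.92, -8.51, 14.72]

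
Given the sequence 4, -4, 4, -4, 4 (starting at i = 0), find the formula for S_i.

Check ratios: -4 / 4 = -1.0
Common ratio r = -1.
First term a = 4.
Formula: S_i = 4 * (-1)^i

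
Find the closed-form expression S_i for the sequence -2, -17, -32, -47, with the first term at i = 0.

Check differences: -17 - -2 = -15
-32 - -17 = -15
Common difference d = -15.
First term a = -2.
Formula: S_i = -2 - 15*i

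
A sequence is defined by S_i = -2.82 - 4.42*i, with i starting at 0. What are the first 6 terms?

This is an arithmetic sequence.
i=0: S_0 = -2.82 + -4.42*0 = -2.82
i=1: S_1 = -2.82 + -4.42*1 = -7.24
i=2: S_2 = -2.82 + -4.42*2 = -11.66
i=3: S_3 = -2.82 + -4.42*3 = -16.08
i=4: S_4 = -2.82 + -4.42*4 = -20.5
i=5: S_5 = -2.82 + -4.42*5 = -24.92
The first 6 terms are: [-2.82, -7.24, -11.66, -16.08, -20.5, -24.92]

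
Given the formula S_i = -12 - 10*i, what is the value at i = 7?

S_7 = -12 + -10*7 = -12 + -70 = -82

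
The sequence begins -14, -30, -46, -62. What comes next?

Differences: -30 - -14 = -16
This is an arithmetic sequence with common difference d = -16.
Next term = -62 + -16 = -78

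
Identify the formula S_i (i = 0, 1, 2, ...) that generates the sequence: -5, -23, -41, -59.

Check differences: -23 - -5 = -18
-41 - -23 = -18
Common difference d = -18.
First term a = -5.
Formula: S_i = -5 - 18*i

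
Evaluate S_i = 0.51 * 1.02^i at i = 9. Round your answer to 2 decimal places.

S_9 = 0.51 * 1.02^9 ≈ 0.51 * 1.1951 ≈ 0.61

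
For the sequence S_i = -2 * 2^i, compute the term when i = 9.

S_9 = -2 * 2^9 = -2 * 512 = -1024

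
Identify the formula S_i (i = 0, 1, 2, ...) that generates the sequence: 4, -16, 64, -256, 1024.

Check ratios: -16 / 4 = -4.0
Common ratio r = -4.
First term a = 4.
Formula: S_i = 4 * (-4)^i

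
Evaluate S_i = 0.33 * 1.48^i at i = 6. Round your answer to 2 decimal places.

S_6 = 0.33 * 1.48^6 ≈ 0.33 * 10.5092 ≈ 3.47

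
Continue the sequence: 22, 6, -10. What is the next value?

Differences: 6 - 22 = -16
This is an arithmetic sequence with common difference d = -16.
Next term = -10 + -16 = -26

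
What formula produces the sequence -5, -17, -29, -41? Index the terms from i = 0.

Check differences: -17 - -5 = -12
-29 - -17 = -12
Common difference d = -12.
First term a = -5.
Formula: S_i = -5 - 12*i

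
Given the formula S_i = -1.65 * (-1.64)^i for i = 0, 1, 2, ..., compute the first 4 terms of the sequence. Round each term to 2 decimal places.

This is a geometric sequence.
i=0: S_0 = -1.65 * (-1.64)^0 = -1.65
i=1: S_1 = -1.65 * (-1.64)^1 ≈ 2.71
i=2: S_2 = -1.65 * (-1.64)^2 ≈ -4.44
i=3: S_3 = -1.65 * (-1.64)^3 ≈ 7.28
The first 4 terms are: [-1.65, 2.71, -4.44, 7.28]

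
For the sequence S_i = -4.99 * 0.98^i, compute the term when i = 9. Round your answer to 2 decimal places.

S_9 = -4.99 * 0.98^9 ≈ -4.99 * 0.8337 ≈ -4.16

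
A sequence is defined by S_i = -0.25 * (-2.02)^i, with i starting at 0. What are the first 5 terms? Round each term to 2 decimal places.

This is a geometric sequence.
i=0: S_0 = -0.25 * (-2.02)^0 = -0.25
i=1: S_1 = -0.25 * (-2.02)^1 ≈ 0.51
i=2: S_2 = -0.25 * (-2.02)^2 ≈ -1.02
i=3: S_3 = -0.25 * (-2.02)^3 ≈ 2.06
i=4: S_4 = -0.25 * (-2.02)^4 ≈ -4.16
The first 5 terms are: [-0.25, 0.51, -1.02, 2.06, -4.16]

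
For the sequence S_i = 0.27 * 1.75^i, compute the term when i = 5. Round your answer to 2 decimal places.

S_5 = 0.27 * 1.75^5 ≈ 0.27 * 16.4131 ≈ 4.43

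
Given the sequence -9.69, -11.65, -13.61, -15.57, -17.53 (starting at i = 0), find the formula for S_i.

Check differences: -11.65 - -9.69 = -1.96
-13.61 - -11.65 = -1.96
Common difference d = -1.96.
First term a = -9.69.
Formula: S_i = -9.69 - 1.96*i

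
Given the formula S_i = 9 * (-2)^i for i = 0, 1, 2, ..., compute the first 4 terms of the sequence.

This is a geometric sequence.
i=0: S_0 = 9 * (-2)^0 = 9
i=1: S_1 = 9 * (-2)^1 = -18
i=2: S_2 = 9 * (-2)^2 = 36
i=3: S_3 = 9 * (-2)^3 = -72
The first 4 terms are: [9, -18, 36, -72]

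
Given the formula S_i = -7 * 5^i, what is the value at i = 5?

S_5 = -7 * 5^5 = -7 * 3125 = -21875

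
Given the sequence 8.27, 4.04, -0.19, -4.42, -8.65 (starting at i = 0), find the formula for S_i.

Check differences: 4.04 - 8.27 = -4.23
-0.19 - 4.04 = -4.23
Common difference d = -4.23.
First term a = 8.27.
Formula: S_i = 8.27 - 4.23*i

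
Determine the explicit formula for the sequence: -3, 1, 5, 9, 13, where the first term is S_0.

Check differences: 1 - -3 = 4
5 - 1 = 4
Common difference d = 4.
First term a = -3.
Formula: S_i = -3 + 4*i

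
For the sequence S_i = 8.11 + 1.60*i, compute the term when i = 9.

S_9 = 8.11 + 1.6*9 = 8.11 + 14.4 = 22.51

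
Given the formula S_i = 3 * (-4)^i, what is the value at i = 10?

S_10 = 3 * (-4)^10 = 3 * 1048576 = 3145728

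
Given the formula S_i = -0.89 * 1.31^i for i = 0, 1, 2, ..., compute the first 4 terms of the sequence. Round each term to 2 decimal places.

This is a geometric sequence.
i=0: S_0 = -0.89 * 1.31^0 = -0.89
i=1: S_1 = -0.89 * 1.31^1 ≈ -1.17
i=2: S_2 = -0.89 * 1.31^2 ≈ -1.53
i=3: S_3 = -0.89 * 1.31^3 ≈ -2.0
The first 4 terms are: [-0.89, -1.17, -1.53, -2.0]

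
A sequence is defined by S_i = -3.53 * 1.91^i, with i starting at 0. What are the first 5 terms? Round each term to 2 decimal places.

This is a geometric sequence.
i=0: S_0 = -3.53 * 1.91^0 = -3.53
i=1: S_1 = -3.53 * 1.91^1 ≈ -6.74
i=2: S_2 = -3.53 * 1.91^2 ≈ -12.88
i=3: S_3 = -3.53 * 1.91^3 ≈ -24.6
i=4: S_4 = -3.53 * 1.91^4 ≈ -46.98
The first 5 terms are: [-3.53, -6.74, -12.88, -24.6, -46.98]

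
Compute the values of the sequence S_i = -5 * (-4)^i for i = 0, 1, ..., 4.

This is a geometric sequence.
i=0: S_0 = -5 * (-4)^0 = -5
i=1: S_1 = -5 * (-4)^1 = 20
i=2: S_2 = -5 * (-4)^2 = -80
i=3: S_3 = -5 * (-4)^3 = 320
i=4: S_4 = -5 * (-4)^4 = -1280
The first 5 terms are: [-5, 20, -80, 320, -1280]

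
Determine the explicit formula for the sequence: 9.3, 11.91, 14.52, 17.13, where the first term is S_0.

Check differences: 11.91 - 9.3 = 2.61
14.52 - 11.91 = 2.61
Common difference d = 2.61.
First term a = 9.3.
Formula: S_i = 9.30 + 2.61*i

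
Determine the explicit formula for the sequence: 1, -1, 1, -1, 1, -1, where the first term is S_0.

Check ratios: -1 / 1 = -1.0
Common ratio r = -1.
First term a = 1.
Formula: S_i = 1 * (-1)^i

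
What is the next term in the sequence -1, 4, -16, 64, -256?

Ratios: 4 / -1 = -4.0
This is a geometric sequence with common ratio r = -4.
Next term = -256 * -4 = 1024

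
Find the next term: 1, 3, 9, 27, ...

Ratios: 3 / 1 = 3.0
This is a geometric sequence with common ratio r = 3.
Next term = 27 * 3 = 81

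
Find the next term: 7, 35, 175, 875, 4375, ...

Ratios: 35 / 7 = 5.0
This is a geometric sequence with common ratio r = 5.
Next term = 4375 * 5 = 21875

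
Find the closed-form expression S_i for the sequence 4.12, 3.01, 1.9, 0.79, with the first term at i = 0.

Check differences: 3.01 - 4.12 = -1.11
1.9 - 3.01 = -1.11
Common difference d = -1.11.
First term a = 4.12.
Formula: S_i = 4.12 - 1.11*i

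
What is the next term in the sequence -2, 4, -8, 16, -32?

Ratios: 4 / -2 = -2.0
This is a geometric sequence with common ratio r = -2.
Next term = -32 * -2 = 64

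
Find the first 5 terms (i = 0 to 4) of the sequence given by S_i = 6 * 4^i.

This is a geometric sequence.
i=0: S_0 = 6 * 4^0 = 6
i=1: S_1 = 6 * 4^1 = 24
i=2: S_2 = 6 * 4^2 = 96
i=3: S_3 = 6 * 4^3 = 384
i=4: S_4 = 6 * 4^4 = 1536
The first 5 terms are: [6, 24, 96, 384, 1536]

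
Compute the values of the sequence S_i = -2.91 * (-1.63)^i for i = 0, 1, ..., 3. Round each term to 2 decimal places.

This is a geometric sequence.
i=0: S_0 = -2.91 * (-1.63)^0 = -2.91
i=1: S_1 = -2.91 * (-1.63)^1 ≈ 4.74
i=2: S_2 = -2.91 * (-1.63)^2 ≈ -7.73
i=3: S_3 = -2.91 * (-1.63)^3 ≈ 12.6
The first 4 terms are: [-2.91, 4.74, -7.73, 12.6]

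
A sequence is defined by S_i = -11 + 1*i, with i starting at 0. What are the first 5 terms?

This is an arithmetic sequence.
i=0: S_0 = -11 + 1*0 = -11
i=1: S_1 = -11 + 1*1 = -10
i=2: S_2 = -11 + 1*2 = -9
i=3: S_3 = -11 + 1*3 = -8
i=4: S_4 = -11 + 1*4 = -7
The first 5 terms are: [-11, -10, -9, -8, -7]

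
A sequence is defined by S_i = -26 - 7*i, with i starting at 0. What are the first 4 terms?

This is an arithmetic sequence.
i=0: S_0 = -26 + -7*0 = -26
i=1: S_1 = -26 + -7*1 = -33
i=2: S_2 = -26 + -7*2 = -40
i=3: S_3 = -26 + -7*3 = -47
The first 4 terms are: [-26, -33, -40, -47]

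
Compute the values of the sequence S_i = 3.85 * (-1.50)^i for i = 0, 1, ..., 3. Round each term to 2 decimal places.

This is a geometric sequence.
i=0: S_0 = 3.85 * (-1.5)^0 = 3.85
i=1: S_1 = 3.85 * (-1.5)^1 ≈ -5.78
i=2: S_2 = 3.85 * (-1.5)^2 ≈ 8.66
i=3: S_3 = 3.85 * (-1.5)^3 ≈ -12.99
The first 4 terms are: [3.85, -5.78, 8.66, -12.99]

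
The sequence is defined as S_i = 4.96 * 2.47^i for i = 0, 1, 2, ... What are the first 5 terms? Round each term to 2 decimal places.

This is a geometric sequence.
i=0: S_0 = 4.96 * 2.47^0 = 4.96
i=1: S_1 = 4.96 * 2.47^1 ≈ 12.25
i=2: S_2 = 4.96 * 2.47^2 ≈ 30.26
i=3: S_3 = 4.96 * 2.47^3 ≈ 74.74
i=4: S_4 = 4.96 * 2.47^4 ≈ 184.62
The first 5 terms are: [4.96, 12.25, 30.26, 74.74, 184.62]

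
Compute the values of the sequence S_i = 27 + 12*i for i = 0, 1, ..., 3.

This is an arithmetic sequence.
i=0: S_0 = 27 + 12*0 = 27
i=1: S_1 = 27 + 12*1 = 39
i=2: S_2 = 27 + 12*2 = 51
i=3: S_3 = 27 + 12*3 = 63
The first 4 terms are: [27, 39, 51, 63]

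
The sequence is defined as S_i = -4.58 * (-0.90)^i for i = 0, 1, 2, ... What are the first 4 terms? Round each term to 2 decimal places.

This is a geometric sequence.
i=0: S_0 = -4.58 * (-0.9)^0 = -4.58
i=1: S_1 = -4.58 * (-0.9)^1 ≈ 4.12
i=2: S_2 = -4.58 * (-0.9)^2 ≈ -3.71
i=3: S_3 = -4.58 * (-0.9)^3 ≈ 3.34
The first 4 terms are: [-4.58, 4.12, -3.71, 3.34]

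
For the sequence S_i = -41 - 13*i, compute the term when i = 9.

S_9 = -41 + -13*9 = -41 + -117 = -158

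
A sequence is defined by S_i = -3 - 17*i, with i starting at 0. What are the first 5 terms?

This is an arithmetic sequence.
i=0: S_0 = -3 + -17*0 = -3
i=1: S_1 = -3 + -17*1 = -20
i=2: S_2 = -3 + -17*2 = -37
i=3: S_3 = -3 + -17*3 = -54
i=4: S_4 = -3 + -17*4 = -71
The first 5 terms are: [-3, -20, -37, -54, -71]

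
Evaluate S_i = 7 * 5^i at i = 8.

S_8 = 7 * 5^8 = 7 * 390625 = 2734375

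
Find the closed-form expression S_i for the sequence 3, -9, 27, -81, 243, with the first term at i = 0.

Check ratios: -9 / 3 = -3.0
Common ratio r = -3.
First term a = 3.
Formula: S_i = 3 * (-3)^i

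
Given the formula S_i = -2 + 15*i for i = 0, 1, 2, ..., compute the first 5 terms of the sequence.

This is an arithmetic sequence.
i=0: S_0 = -2 + 15*0 = -2
i=1: S_1 = -2 + 15*1 = 13
i=2: S_2 = -2 + 15*2 = 28
i=3: S_3 = -2 + 15*3 = 43
i=4: S_4 = -2 + 15*4 = 58
The first 5 terms are: [-2, 13, 28, 43, 58]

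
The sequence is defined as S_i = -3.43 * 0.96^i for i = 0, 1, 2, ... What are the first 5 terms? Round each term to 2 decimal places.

This is a geometric sequence.
i=0: S_0 = -3.43 * 0.96^0 = -3.43
i=1: S_1 = -3.43 * 0.96^1 ≈ -3.29
i=2: S_2 = -3.43 * 0.96^2 ≈ -3.16
i=3: S_3 = -3.43 * 0.96^3 ≈ -3.03
i=4: S_4 = -3.43 * 0.96^4 ≈ -2.91
The first 5 terms are: [-3.43, -3.29, -3.16, -3.03, -2.91]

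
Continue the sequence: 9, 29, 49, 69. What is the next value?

Differences: 29 - 9 = 20
This is an arithmetic sequence with common difference d = 20.
Next term = 69 + 20 = 89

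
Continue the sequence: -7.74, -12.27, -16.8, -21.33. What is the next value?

Differences: -12.27 - -7.74 = -4.53
This is an arithmetic sequence with common difference d = -4.53.
Next term = -21.33 + -4.53 = -25.86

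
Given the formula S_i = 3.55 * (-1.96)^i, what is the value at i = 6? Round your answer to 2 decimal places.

S_6 = 3.55 * (-1.96)^6 ≈ 3.55 * 56.6939 ≈ 201.26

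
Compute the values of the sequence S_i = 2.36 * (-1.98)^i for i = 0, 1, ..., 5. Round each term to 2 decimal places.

This is a geometric sequence.
i=0: S_0 = 2.36 * (-1.98)^0 = 2.36
i=1: S_1 = 2.36 * (-1.98)^1 ≈ -4.67
i=2: S_2 = 2.36 * (-1.98)^2 ≈ 9.25
i=3: S_3 = 2.36 * (-1.98)^3 ≈ -18.32
i=4: S_4 = 2.36 * (-1.98)^4 ≈ 36.27
i=5: S_5 = 2.36 * (-1.98)^5 ≈ -71.82
The first 6 terms are: [2.36, -4.67, 9.25, -18.32, 36.27, -71.82]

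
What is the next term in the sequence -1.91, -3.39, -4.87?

Differences: -3.39 - -1.91 = -1.48
This is an arithmetic sequence with common difference d = -1.48.
Next term = -4.87 + -1.48 = -6.35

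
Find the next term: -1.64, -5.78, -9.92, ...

Differences: -5.78 - -1.64 = -4.14
This is an arithmetic sequence with common difference d = -4.14.
Next term = -9.92 + -4.14 = -14.06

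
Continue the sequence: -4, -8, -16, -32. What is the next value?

Ratios: -8 / -4 = 2.0
This is a geometric sequence with common ratio r = 2.
Next term = -32 * 2 = -64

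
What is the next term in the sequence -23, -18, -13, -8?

Differences: -18 - -23 = 5
This is an arithmetic sequence with common difference d = 5.
Next term = -8 + 5 = -3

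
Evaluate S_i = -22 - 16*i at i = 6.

S_6 = -22 + -16*6 = -22 + -96 = -118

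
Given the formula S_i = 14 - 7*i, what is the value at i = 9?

S_9 = 14 + -7*9 = 14 + -63 = -49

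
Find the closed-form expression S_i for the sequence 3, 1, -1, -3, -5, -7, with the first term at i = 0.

Check differences: 1 - 3 = -2
-1 - 1 = -2
Common difference d = -2.
First term a = 3.
Formula: S_i = 3 - 2*i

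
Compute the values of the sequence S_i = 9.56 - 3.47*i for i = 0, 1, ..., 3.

This is an arithmetic sequence.
i=0: S_0 = 9.56 + -3.47*0 = 9.56
i=1: S_1 = 9.56 + -3.47*1 = 6.09
i=2: S_2 = 9.56 + -3.47*2 = 2.62
i=3: S_3 = 9.56 + -3.47*3 = -0.85
The first 4 terms are: [9.56, 6.09, 2.62, -0.85]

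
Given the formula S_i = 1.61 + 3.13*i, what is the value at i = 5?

S_5 = 1.61 + 3.13*5 = 1.61 + 15.65 = 17.26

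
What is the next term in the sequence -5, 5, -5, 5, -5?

Ratios: 5 / -5 = -1.0
This is a geometric sequence with common ratio r = -1.
Next term = -5 * -1 = 5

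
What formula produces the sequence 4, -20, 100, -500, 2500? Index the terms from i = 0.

Check ratios: -20 / 4 = -5.0
Common ratio r = -5.
First term a = 4.
Formula: S_i = 4 * (-5)^i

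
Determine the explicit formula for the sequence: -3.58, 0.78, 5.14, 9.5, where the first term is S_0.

Check differences: 0.78 - -3.58 = 4.36
5.14 - 0.78 = 4.36
Common difference d = 4.36.
First term a = -3.58.
Formula: S_i = -3.58 + 4.36*i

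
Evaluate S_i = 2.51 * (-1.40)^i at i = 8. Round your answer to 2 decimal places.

S_8 = 2.51 * (-1.4)^8 ≈ 2.51 * 14.7579 ≈ 37.04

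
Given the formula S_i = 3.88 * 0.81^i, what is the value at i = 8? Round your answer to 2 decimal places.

S_8 = 3.88 * 0.81^8 ≈ 3.88 * 0.1853 ≈ 0.72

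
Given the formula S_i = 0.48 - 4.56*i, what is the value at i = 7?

S_7 = 0.48 + -4.56*7 = 0.48 + -31.92 = -31.44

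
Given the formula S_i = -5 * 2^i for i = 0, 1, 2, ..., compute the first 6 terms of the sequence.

This is a geometric sequence.
i=0: S_0 = -5 * 2^0 = -5
i=1: S_1 = -5 * 2^1 = -10
i=2: S_2 = -5 * 2^2 = -20
i=3: S_3 = -5 * 2^3 = -40
i=4: S_4 = -5 * 2^4 = -80
i=5: S_5 = -5 * 2^5 = -160
The first 6 terms are: [-5, -10, -20, -40, -80, -160]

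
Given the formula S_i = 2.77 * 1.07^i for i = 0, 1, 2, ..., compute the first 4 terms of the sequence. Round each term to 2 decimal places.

This is a geometric sequence.
i=0: S_0 = 2.77 * 1.07^0 = 2.77
i=1: S_1 = 2.77 * 1.07^1 ≈ 2.96
i=2: S_2 = 2.77 * 1.07^2 ≈ 3.17
i=3: S_3 = 2.77 * 1.07^3 ≈ 3.39
The first 4 terms are: [2.77, 2.96, 3.17, 3.39]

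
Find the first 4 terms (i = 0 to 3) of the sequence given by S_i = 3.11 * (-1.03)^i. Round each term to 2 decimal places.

This is a geometric sequence.
i=0: S_0 = 3.11 * (-1.03)^0 = 3.11
i=1: S_1 = 3.11 * (-1.03)^1 ≈ -3.2
i=2: S_2 = 3.11 * (-1.03)^2 ≈ 3.3
i=3: S_3 = 3.11 * (-1.03)^3 ≈ -3.4
The first 4 terms are: [3.11, -3.2, 3.3, -3.4]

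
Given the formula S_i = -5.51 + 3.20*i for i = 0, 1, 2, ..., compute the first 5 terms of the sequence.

This is an arithmetic sequence.
i=0: S_0 = -5.51 + 3.2*0 = -5.51
i=1: S_1 = -5.51 + 3.2*1 = -2.31
i=2: S_2 = -5.51 + 3.2*2 = 0.89
i=3: S_3 = -5.51 + 3.2*3 = 4.09
i=4: S_4 = -5.51 + 3.2*4 = 7.29
The first 5 terms are: [-5.51, -2.31, 0.89, 4.09, 7.29]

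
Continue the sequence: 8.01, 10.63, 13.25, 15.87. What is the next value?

Differences: 10.63 - 8.01 = 2.62
This is an arithmetic sequence with common difference d = 2.62.
Next term = 15.87 + 2.62 = 18.49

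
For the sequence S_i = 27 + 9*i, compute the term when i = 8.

S_8 = 27 + 9*8 = 27 + 72 = 99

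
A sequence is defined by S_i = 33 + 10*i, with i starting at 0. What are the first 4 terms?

This is an arithmetic sequence.
i=0: S_0 = 33 + 10*0 = 33
i=1: S_1 = 33 + 10*1 = 43
i=2: S_2 = 33 + 10*2 = 53
i=3: S_3 = 33 + 10*3 = 63
The first 4 terms are: [33, 43, 53, 63]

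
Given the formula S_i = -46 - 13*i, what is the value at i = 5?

S_5 = -46 + -13*5 = -46 + -65 = -111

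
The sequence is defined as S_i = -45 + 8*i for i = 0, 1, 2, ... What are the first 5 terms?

This is an arithmetic sequence.
i=0: S_0 = -45 + 8*0 = -45
i=1: S_1 = -45 + 8*1 = -37
i=2: S_2 = -45 + 8*2 = -29
i=3: S_3 = -45 + 8*3 = -21
i=4: S_4 = -45 + 8*4 = -13
The first 5 terms are: [-45, -37, -29, -21, -13]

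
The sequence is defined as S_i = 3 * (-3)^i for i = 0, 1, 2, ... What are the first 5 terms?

This is a geometric sequence.
i=0: S_0 = 3 * (-3)^0 = 3
i=1: S_1 = 3 * (-3)^1 = -9
i=2: S_2 = 3 * (-3)^2 = 27
i=3: S_3 = 3 * (-3)^3 = -81
i=4: S_4 = 3 * (-3)^4 = 243
The first 5 terms are: [3, -9, 27, -81, 243]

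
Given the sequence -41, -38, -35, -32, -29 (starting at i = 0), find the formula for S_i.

Check differences: -38 - -41 = 3
-35 - -38 = 3
Common difference d = 3.
First term a = -41.
Formula: S_i = -41 + 3*i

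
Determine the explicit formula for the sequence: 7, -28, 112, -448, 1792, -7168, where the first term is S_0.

Check ratios: -28 / 7 = -4.0
Common ratio r = -4.
First term a = 7.
Formula: S_i = 7 * (-4)^i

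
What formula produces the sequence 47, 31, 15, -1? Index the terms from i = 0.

Check differences: 31 - 47 = -16
15 - 31 = -16
Common difference d = -16.
First term a = 47.
Formula: S_i = 47 - 16*i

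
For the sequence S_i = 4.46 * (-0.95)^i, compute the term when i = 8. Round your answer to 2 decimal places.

S_8 = 4.46 * (-0.95)^8 ≈ 4.46 * 0.6634 ≈ 2.96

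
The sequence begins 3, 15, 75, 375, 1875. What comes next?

Ratios: 15 / 3 = 5.0
This is a geometric sequence with common ratio r = 5.
Next term = 1875 * 5 = 9375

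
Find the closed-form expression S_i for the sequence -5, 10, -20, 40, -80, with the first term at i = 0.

Check ratios: 10 / -5 = -2.0
Common ratio r = -2.
First term a = -5.
Formula: S_i = -5 * (-2)^i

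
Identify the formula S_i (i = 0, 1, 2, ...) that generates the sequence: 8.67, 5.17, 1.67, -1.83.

Check differences: 5.17 - 8.67 = -3.5
1.67 - 5.17 = -3.5
Common difference d = -3.5.
First term a = 8.67.
Formula: S_i = 8.67 - 3.50*i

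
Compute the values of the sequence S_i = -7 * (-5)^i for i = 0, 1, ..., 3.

This is a geometric sequence.
i=0: S_0 = -7 * (-5)^0 = -7
i=1: S_1 = -7 * (-5)^1 = 35
i=2: S_2 = -7 * (-5)^2 = -175
i=3: S_3 = -7 * (-5)^3 = 875
The first 4 terms are: [-7, 35, -175, 875]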